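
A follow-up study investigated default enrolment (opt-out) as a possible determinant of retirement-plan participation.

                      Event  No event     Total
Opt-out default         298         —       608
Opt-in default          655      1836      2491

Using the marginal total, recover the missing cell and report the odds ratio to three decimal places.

2.695

The missing cell is in the exposed row: 608 − 298 = 310.
So a = 298, b = 310, c = 655, d = 1836.
OR = (a·d)/(b·c) = (298 × 1836) / (310 × 655) = 547128 / 203050 = 2.69455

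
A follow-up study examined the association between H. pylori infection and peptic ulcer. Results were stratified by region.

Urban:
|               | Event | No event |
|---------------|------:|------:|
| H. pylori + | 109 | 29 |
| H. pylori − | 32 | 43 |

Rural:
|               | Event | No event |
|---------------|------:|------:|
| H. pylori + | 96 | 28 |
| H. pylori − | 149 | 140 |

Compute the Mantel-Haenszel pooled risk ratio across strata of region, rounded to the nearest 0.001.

RR_MH = Σ(aᵢ·n₀ᵢ/nᵢ) / Σ(cᵢ·n₁ᵢ/nᵢ), with n₁ᵢ = aᵢ+bᵢ (exposed), n₀ᵢ = cᵢ+dᵢ (unexposed), nᵢ = n₁ᵢ+n₀ᵢ.
Stratum 1 (Urban): n₁ = 138, n₀ = 75, n = 213; a·n₀/n = 109·75/213 = 38.3803; c·n₁/n = 32·138/213 = 20.7324
Stratum 2 (Rural): n₁ = 124, n₀ = 289, n = 413; a·n₀/n = 96·289/413 = 67.1768; c·n₁/n = 149·124/413 = 44.7361
RR_MH = (38.3803 + 67.1768) / (20.7324 + 44.7361) = 105.5570 / 65.4685 = 1.61233

1.612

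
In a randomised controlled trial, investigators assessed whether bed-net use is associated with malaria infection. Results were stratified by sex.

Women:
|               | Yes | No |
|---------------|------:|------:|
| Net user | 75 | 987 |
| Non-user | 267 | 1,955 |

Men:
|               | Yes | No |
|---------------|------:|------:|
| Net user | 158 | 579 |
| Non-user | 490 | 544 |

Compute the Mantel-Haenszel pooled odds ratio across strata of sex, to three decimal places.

OR_MH = Σ(aᵢdᵢ/nᵢ) / Σ(bᵢcᵢ/nᵢ), where nᵢ is the stratum total.
Stratum 1 (Women): n = 3284; a·d/n = 75·1955/3284 = 44.6483; b·c/n = 987·267/3284 = 80.2463
Stratum 2 (Men): n = 1771; a·d/n = 158·544/1771 = 48.5330; b·c/n = 579·490/1771 = 160.1976
OR_MH = (44.6483 + 48.5330) / (80.2463 + 160.1976) = 93.1813 / 240.4440 = 0.38754

0.388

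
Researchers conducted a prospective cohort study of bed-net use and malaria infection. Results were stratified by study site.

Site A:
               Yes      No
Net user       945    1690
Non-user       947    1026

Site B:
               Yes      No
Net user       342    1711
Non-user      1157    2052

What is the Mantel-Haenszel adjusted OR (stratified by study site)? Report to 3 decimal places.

0.475

OR_MH = Σ(aᵢdᵢ/nᵢ) / Σ(bᵢcᵢ/nᵢ), where nᵢ is the stratum total.
Stratum 1 (Site A): n = 4608; a·d/n = 945·1026/4608 = 210.4102; b·c/n = 1690·947/4608 = 347.3155
Stratum 2 (Site B): n = 5262; a·d/n = 342·2052/5262 = 133.3683; b·c/n = 1711·1157/5262 = 376.2119
OR_MH = (210.4102 + 133.3683) / (347.3155 + 376.2119) = 343.7785 / 723.5274 = 0.47514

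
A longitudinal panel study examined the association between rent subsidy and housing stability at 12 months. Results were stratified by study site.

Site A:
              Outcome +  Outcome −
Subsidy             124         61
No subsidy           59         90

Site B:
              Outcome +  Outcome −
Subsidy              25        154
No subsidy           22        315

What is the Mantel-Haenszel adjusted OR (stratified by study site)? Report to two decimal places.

OR_MH = Σ(aᵢdᵢ/nᵢ) / Σ(bᵢcᵢ/nᵢ), where nᵢ is the stratum total.
Stratum 1 (Site A): n = 334; a·d/n = 124·90/334 = 33.4132; b·c/n = 61·59/334 = 10.7754
Stratum 2 (Site B): n = 516; a·d/n = 25·315/516 = 15.2616; b·c/n = 154·22/516 = 6.5659
OR_MH = (33.4132 + 15.2616) / (10.7754 + 6.5659) = 48.6748 / 17.3413 = 2.80686

2.81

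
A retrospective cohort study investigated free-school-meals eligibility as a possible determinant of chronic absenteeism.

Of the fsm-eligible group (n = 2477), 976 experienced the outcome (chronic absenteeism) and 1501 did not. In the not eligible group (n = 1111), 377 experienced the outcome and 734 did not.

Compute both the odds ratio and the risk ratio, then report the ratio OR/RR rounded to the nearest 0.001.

From the description: a = 976, b = 1501, c = 377, d = 734.
OR = (976·734)/(1501·377) = 716384/565877 = 1.26597
Risk in exposed = 976/2477 = 0.39403; risk in unexposed = 377/1111 = 0.33933; RR = 1.16117
OR/RR = 1.26597 / 1.16117 = 1.09025
The outcome is not rare, so the OR lies further from 1 than the RR.

1.090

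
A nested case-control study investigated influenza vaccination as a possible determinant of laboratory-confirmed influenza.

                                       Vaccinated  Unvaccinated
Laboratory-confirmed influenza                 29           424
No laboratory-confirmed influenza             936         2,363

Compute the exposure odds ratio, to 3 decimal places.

0.173

Reading the table with exposure as columns: a = 29 (Vaccinated, case), b = 936 (Vaccinated, non-case), c = 424 (Unvaccinated, case), d = 2363.
OR = (a·d)/(b·c) = (29 × 2363) / (936 × 424) = 68527 / 396864 = 0.17267
Exposure is associated with lower odds of laboratory-confirmed influenza (OR = 0.17 < 1).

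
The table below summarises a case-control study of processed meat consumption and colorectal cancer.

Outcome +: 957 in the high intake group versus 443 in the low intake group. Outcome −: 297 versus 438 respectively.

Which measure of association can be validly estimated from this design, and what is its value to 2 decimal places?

3.19

From the description: a = 957, b = 297, c = 443, d = 438.
This is a case-control study: participants were sampled on outcome status, so risks in the source population cannot be estimated directly — relative risk is not valid here. The odds ratio is the appropriate measure.
OR = (a·d)/(b·c) = (957 × 438) / (297 × 443) = 419166 / 131571 = 3.18585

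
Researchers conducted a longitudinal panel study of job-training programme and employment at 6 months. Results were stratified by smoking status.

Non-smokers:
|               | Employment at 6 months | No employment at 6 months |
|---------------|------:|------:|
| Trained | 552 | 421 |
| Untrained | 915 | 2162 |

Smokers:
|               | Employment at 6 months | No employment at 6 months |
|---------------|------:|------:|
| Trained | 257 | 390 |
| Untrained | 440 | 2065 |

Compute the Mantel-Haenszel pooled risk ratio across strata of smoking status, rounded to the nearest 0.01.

RR_MH = Σ(aᵢ·n₀ᵢ/nᵢ) / Σ(cᵢ·n₁ᵢ/nᵢ), with n₁ᵢ = aᵢ+bᵢ (exposed), n₀ᵢ = cᵢ+dᵢ (unexposed), nᵢ = n₁ᵢ+n₀ᵢ.
Stratum 1 (Non-smokers): n₁ = 973, n₀ = 3077, n = 4050; a·n₀/n = 552·3077/4050 = 419.3837; c·n₁/n = 915·973/4050 = 219.8259
Stratum 2 (Smokers): n₁ = 647, n₀ = 2505, n = 3152; a·n₀/n = 257·2505/3152 = 204.2465; c·n₁/n = 440·647/3152 = 90.3173
RR_MH = (419.3837 + 204.2465) / (219.8259 + 90.3173) = 623.6302 / 310.1432 = 2.01078

2.01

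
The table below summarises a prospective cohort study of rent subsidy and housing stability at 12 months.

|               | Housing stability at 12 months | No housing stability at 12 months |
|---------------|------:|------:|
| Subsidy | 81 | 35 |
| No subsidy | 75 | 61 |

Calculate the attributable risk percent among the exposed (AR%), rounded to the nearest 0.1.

Cells: a = 81, b = 35, c = 75, d = 61.
Risk in exposed = 81/116 = 0.69828; risk in unexposed = 75/136 = 0.55147.
RR = 0.69828/0.55147 = 1.26621
AR% = (RR − 1)/RR × 100 = (1.26621 − 1)/1.26621 × 100 = 21.0240%

21.0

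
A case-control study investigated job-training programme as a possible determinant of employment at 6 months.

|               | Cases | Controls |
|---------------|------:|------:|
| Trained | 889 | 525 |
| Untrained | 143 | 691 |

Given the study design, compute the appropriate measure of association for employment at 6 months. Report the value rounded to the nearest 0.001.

8.182

Cells: a = 889, b = 525, c = 143, d = 691.
This is a case-control study: participants were sampled on outcome status, so risks in the source population cannot be estimated directly — relative risk is not valid here. The odds ratio is the appropriate measure.
OR = (a·d)/(b·c) = (889 × 691) / (525 × 143) = 614299 / 75075 = 8.18247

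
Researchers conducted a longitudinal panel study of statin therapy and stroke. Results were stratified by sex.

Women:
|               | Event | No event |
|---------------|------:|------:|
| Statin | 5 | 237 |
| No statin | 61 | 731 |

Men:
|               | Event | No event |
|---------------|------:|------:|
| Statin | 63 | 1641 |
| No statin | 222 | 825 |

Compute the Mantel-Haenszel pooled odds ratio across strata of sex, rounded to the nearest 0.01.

OR_MH = Σ(aᵢdᵢ/nᵢ) / Σ(bᵢcᵢ/nᵢ), where nᵢ is the stratum total.
Stratum 1 (Women): n = 1034; a·d/n = 5·731/1034 = 3.5348; b·c/n = 237·61/1034 = 13.9816
Stratum 2 (Men): n = 2751; a·d/n = 63·825/2751 = 18.8931; b·c/n = 1641·222/2751 = 132.4253
OR_MH = (3.5348 + 18.8931) / (13.9816 + 132.4253) = 22.4279 / 146.4069 = 0.15319

0.15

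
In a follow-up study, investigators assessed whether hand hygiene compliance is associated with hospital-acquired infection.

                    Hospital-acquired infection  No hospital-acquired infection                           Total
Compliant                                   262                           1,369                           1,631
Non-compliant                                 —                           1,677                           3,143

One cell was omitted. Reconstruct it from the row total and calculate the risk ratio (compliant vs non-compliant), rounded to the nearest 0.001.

The missing cell is in the unexposed row: 3143 − 1677 = 1466.
So a = 262, b = 1369, c = 1466, d = 1677.
RR = [a/(a+b)] / [c/(c+d)] = (262/1631) / (1466/3143) = 0.16064/0.46643 = 0.34440

0.344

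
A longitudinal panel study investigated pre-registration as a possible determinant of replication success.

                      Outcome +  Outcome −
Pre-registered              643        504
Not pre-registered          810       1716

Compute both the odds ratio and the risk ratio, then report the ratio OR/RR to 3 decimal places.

1.546

Cells: a = 643, b = 504, c = 810, d = 1716.
OR = (643·1716)/(504·810) = 1103388/408240 = 2.70279
Risk in exposed = 643/1147 = 0.56059; risk in unexposed = 810/2526 = 0.32067; RR = 1.74822
OR/RR = 2.70279 / 1.74822 = 1.54603
The outcome is not rare, so the OR lies further from 1 than the RR.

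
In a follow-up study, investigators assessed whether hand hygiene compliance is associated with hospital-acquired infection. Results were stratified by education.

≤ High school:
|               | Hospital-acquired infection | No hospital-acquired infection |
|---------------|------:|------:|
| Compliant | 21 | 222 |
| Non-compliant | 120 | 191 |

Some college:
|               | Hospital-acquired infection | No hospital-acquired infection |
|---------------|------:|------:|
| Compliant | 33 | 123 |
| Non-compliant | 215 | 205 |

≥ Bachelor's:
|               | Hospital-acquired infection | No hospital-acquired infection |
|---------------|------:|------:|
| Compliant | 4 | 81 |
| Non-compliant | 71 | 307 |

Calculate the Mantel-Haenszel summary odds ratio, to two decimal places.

0.20

OR_MH = Σ(aᵢdᵢ/nᵢ) / Σ(bᵢcᵢ/nᵢ), where nᵢ is the stratum total.
Stratum 1 (≤ High school): n = 554; a·d/n = 21·191/554 = 7.2401; b·c/n = 222·120/554 = 48.0866
Stratum 2 (Some college): n = 576; a·d/n = 33·205/576 = 11.7448; b·c/n = 123·215/576 = 45.9115
Stratum 3 (≥ Bachelor's): n = 463; a·d/n = 4·307/463 = 2.6523; b·c/n = 81·71/463 = 12.4212
OR_MH = (7.2401 + 11.7448 + 2.6523) / (48.0866 + 45.9115 + 12.4212) = 21.6371 / 106.4193 = 0.20332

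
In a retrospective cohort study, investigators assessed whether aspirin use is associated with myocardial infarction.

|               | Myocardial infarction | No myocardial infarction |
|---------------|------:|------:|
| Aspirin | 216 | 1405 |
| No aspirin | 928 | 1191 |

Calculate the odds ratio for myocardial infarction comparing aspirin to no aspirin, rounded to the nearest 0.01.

Cells: a = 216, b = 1405, c = 928, d = 1191.
OR = (a·d)/(b·c) = (216 × 1191) / (1405 × 928) = 257256 / 1303840 = 0.19731
Exposure is associated with lower odds of myocardial infarction (OR = 0.20 < 1).

0.20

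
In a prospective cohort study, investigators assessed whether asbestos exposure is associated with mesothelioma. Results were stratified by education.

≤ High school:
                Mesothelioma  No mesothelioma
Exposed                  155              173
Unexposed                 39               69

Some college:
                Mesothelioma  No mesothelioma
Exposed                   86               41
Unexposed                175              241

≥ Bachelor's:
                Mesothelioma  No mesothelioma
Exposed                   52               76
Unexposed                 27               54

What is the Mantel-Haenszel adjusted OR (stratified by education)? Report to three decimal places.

1.977

OR_MH = Σ(aᵢdᵢ/nᵢ) / Σ(bᵢcᵢ/nᵢ), where nᵢ is the stratum total.
Stratum 1 (≤ High school): n = 436; a·d/n = 155·69/436 = 24.5298; b·c/n = 173·39/436 = 15.4748
Stratum 2 (Some college): n = 543; a·d/n = 86·241/543 = 38.1694; b·c/n = 41·175/543 = 13.2136
Stratum 3 (≥ Bachelor's): n = 209; a·d/n = 52·54/209 = 13.4354; b·c/n = 76·27/209 = 9.8182
OR_MH = (24.5298 + 38.1694 + 13.4354) / (15.4748 + 13.2136 + 9.8182) = 76.1347 / 38.5066 = 1.97719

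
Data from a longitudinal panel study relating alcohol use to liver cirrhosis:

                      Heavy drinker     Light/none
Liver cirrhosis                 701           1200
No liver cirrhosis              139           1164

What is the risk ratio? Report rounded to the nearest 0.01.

Reading the table with exposure as columns: a = 701 (Heavy drinker, case), b = 139 (Heavy drinker, non-case), c = 1200 (Light/none, case), d = 1164.
Risk in exposed = 701/840 = 0.83452; risk in unexposed = 1200/2364 = 0.50761.
RR = 0.83452 / 0.50761 = 1.64401
The risk among the exposed is 1.64 times that among the unexposed.

1.64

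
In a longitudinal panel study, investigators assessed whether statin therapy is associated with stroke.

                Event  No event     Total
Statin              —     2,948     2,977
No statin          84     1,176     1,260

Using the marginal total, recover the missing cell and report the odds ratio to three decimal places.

The missing cell is in the exposed row: 2977 − 2948 = 29.
So a = 29, b = 2948, c = 84, d = 1176.
OR = (a·d)/(b·c) = (29 × 1176) / (2948 × 84) = 34104 / 247632 = 0.13772

0.138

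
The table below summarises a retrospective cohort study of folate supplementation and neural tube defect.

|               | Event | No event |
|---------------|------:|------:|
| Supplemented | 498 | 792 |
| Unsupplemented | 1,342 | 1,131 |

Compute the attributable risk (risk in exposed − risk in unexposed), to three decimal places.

Cells: a = 498, b = 792, c = 1342, d = 1131.
Risk in exposed = 498/1290 = 0.386047; risk in unexposed = 1342/2473 = 0.542661.
Risk difference = 0.386047 − 0.542661 = -0.156614

-0.157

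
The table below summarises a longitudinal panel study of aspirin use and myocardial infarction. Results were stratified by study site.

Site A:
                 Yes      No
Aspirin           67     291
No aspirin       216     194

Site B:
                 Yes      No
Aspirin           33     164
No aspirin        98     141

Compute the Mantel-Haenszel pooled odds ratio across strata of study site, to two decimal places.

0.23

OR_MH = Σ(aᵢdᵢ/nᵢ) / Σ(bᵢcᵢ/nᵢ), where nᵢ is the stratum total.
Stratum 1 (Site A): n = 768; a·d/n = 67·194/768 = 16.9245; b·c/n = 291·216/768 = 81.8438
Stratum 2 (Site B): n = 436; a·d/n = 33·141/436 = 10.6720; b·c/n = 164·98/436 = 36.8624
OR_MH = (16.9245 + 10.6720) / (81.8438 + 36.8624) = 27.5965 / 118.7061 = 0.23248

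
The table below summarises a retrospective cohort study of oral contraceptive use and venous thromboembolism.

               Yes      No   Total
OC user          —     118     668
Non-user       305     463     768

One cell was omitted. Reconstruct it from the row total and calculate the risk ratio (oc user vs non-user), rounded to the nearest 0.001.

2.073

The missing cell is in the exposed row: 668 − 118 = 550.
So a = 550, b = 118, c = 305, d = 463.
RR = [a/(a+b)] / [c/(c+d)] = (550/668) / (305/768) = 0.82335/0.39714 = 2.07323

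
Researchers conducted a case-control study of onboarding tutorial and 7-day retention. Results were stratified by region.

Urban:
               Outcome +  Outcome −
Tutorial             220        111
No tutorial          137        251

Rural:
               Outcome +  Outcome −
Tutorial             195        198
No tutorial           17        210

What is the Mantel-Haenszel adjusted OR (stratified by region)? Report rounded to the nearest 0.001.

5.374

OR_MH = Σ(aᵢdᵢ/nᵢ) / Σ(bᵢcᵢ/nᵢ), where nᵢ is the stratum total.
Stratum 1 (Urban): n = 719; a·d/n = 220·251/719 = 76.8011; b·c/n = 111·137/719 = 21.1502
Stratum 2 (Rural): n = 620; a·d/n = 195·210/620 = 66.0484; b·c/n = 198·17/620 = 5.4290
OR_MH = (76.8011 + 66.0484) / (21.1502 + 5.4290) = 142.8495 / 26.5792 = 5.37448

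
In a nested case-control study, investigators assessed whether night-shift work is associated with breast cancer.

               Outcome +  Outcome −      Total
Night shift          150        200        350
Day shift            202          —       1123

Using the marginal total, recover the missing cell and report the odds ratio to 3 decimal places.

The missing cell is in the unexposed row: 1123 − 202 = 921.
So a = 150, b = 200, c = 202, d = 921.
OR = (a·d)/(b·c) = (150 × 921) / (200 × 202) = 138150 / 40400 = 3.41955

3.420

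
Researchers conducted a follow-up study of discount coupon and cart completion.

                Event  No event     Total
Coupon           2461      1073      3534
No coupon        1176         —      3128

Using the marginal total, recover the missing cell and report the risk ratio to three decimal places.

The missing cell is in the unexposed row: 3128 − 1176 = 1952.
So a = 2461, b = 1073, c = 1176, d = 1952.
RR = [a/(a+b)] / [c/(c+d)] = (2461/3534) / (1176/3128) = 0.69638/0.37596 = 1.85227

1.852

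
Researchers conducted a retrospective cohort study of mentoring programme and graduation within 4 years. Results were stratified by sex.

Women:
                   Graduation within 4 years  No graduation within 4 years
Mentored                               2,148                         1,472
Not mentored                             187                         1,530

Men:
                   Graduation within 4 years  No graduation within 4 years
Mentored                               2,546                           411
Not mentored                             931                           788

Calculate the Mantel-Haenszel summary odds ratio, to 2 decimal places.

7.83

OR_MH = Σ(aᵢdᵢ/nᵢ) / Σ(bᵢcᵢ/nᵢ), where nᵢ is the stratum total.
Stratum 1 (Women): n = 5337; a·d/n = 2148·1530/5337 = 615.7841; b·c/n = 1472·187/5337 = 51.5765
Stratum 2 (Men): n = 4676; a·d/n = 2546·788/4676 = 429.0522; b·c/n = 411·931/4676 = 81.8308
OR_MH = (615.7841 + 429.0522) / (51.5765 + 81.8308) = 1044.8363 / 133.4074 = 7.83192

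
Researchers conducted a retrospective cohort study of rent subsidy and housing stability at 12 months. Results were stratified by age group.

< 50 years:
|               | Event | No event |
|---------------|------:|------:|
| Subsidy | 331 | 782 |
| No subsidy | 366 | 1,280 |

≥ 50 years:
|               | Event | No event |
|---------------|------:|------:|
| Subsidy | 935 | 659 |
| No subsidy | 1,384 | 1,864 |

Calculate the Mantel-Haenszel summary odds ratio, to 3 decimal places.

1.758

OR_MH = Σ(aᵢdᵢ/nᵢ) / Σ(bᵢcᵢ/nᵢ), where nᵢ is the stratum total.
Stratum 1 (< 50 years): n = 2759; a·d/n = 331·1280/2759 = 153.5629; b·c/n = 782·366/2759 = 103.7376
Stratum 2 (≥ 50 years): n = 4842; a·d/n = 935·1864/4842 = 359.9422; b·c/n = 659·1384/4842 = 188.3635
OR_MH = (153.5629 + 359.9422) / (103.7376 + 188.3635) = 513.5051 / 292.1011 = 1.75797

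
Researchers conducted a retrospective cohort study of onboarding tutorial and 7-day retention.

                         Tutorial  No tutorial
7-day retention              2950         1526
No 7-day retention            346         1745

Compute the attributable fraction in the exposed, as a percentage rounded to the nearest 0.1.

47.9

Reading the table with exposure as columns: a = 2950 (Tutorial, case), b = 346 (Tutorial, non-case), c = 1526 (No tutorial, case), d = 1745.
Risk in exposed = 2950/3296 = 0.89502; risk in unexposed = 1526/3271 = 0.46652.
RR = 0.89502/0.46652 = 1.91850
AR% = (RR − 1)/RR × 100 = (1.91850 − 1)/1.91850 × 100 = 47.8758%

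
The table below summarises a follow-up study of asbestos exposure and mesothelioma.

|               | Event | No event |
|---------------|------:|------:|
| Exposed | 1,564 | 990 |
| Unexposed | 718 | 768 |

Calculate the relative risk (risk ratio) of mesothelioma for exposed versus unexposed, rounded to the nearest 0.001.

1.267

Cells: a = 1564, b = 990, c = 718, d = 768.
Risk in exposed = 1564/2554 = 0.61237; risk in unexposed = 718/1486 = 0.48318.
RR = 0.61237 / 0.48318 = 1.26739
The risk among the exposed is 1.27 times that among the unexposed.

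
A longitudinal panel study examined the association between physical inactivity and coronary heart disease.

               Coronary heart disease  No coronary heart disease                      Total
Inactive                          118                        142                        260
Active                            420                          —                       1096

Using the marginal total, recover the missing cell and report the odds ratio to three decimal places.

1.337

The missing cell is in the unexposed row: 1096 − 420 = 676.
So a = 118, b = 142, c = 420, d = 676.
OR = (a·d)/(b·c) = (118 × 676) / (142 × 420) = 79768 / 59640 = 1.33749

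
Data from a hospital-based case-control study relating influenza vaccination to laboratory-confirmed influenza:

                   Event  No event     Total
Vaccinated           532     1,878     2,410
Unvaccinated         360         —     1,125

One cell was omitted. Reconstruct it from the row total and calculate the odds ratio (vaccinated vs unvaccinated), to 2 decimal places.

0.60

The missing cell is in the unexposed row: 1125 − 360 = 765.
So a = 532, b = 1878, c = 360, d = 765.
OR = (a·d)/(b·c) = (532 × 765) / (1878 × 360) = 406980 / 676080 = 0.60197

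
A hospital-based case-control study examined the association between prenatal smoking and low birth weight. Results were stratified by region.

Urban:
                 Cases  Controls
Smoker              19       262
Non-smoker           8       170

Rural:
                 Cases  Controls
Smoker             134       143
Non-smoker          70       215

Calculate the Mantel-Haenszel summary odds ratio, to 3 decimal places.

OR_MH = Σ(aᵢdᵢ/nᵢ) / Σ(bᵢcᵢ/nᵢ), where nᵢ is the stratum total.
Stratum 1 (Urban): n = 459; a·d/n = 19·170/459 = 7.0370; b·c/n = 262·8/459 = 4.5664
Stratum 2 (Rural): n = 562; a·d/n = 134·215/562 = 51.2633; b·c/n = 143·70/562 = 17.8114
OR_MH = (7.0370 + 51.2633) / (4.5664 + 17.8114) = 58.3004 / 22.3778 = 2.60527

2.605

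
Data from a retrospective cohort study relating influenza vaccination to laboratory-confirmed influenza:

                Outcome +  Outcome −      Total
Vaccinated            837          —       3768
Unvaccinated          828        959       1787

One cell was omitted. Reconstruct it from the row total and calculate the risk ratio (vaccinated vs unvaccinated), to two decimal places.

The missing cell is in the exposed row: 3768 − 837 = 2931.
So a = 837, b = 2931, c = 828, d = 959.
RR = [a/(a+b)] / [c/(c+d)] = (837/3768) / (828/1787) = 0.22213/0.46335 = 0.47941

0.48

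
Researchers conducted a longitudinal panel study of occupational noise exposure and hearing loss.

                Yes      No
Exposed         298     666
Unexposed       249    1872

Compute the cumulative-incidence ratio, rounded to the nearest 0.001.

Cells: a = 298, b = 666, c = 249, d = 1872.
Risk in exposed = 298/964 = 0.30913; risk in unexposed = 249/2121 = 0.11740.
RR = 0.30913 / 0.11740 = 2.63318
The risk among the exposed is 2.63 times that among the unexposed.

2.633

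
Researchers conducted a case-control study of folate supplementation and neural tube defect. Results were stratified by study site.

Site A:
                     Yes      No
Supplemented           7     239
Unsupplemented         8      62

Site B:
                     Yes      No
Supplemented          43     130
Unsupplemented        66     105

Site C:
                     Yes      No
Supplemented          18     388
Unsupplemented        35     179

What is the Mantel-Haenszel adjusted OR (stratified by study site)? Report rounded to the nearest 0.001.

OR_MH = Σ(aᵢdᵢ/nᵢ) / Σ(bᵢcᵢ/nᵢ), where nᵢ is the stratum total.
Stratum 1 (Site A): n = 316; a·d/n = 7·62/316 = 1.3734; b·c/n = 239·8/316 = 6.0506
Stratum 2 (Site B): n = 344; a·d/n = 43·105/344 = 13.1250; b·c/n = 130·66/344 = 24.9419
Stratum 3 (Site C): n = 620; a·d/n = 18·179/620 = 5.1968; b·c/n = 388·35/620 = 21.9032
OR_MH = (1.3734 + 13.1250 + 5.1968) / (6.0506 + 24.9419 + 21.9032) = 19.6952 / 52.8957 = 0.37234

0.372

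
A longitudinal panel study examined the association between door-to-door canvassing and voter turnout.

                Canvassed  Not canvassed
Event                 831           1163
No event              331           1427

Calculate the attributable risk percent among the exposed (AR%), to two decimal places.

Reading the table with exposure as columns: a = 831 (Canvassed, case), b = 331 (Canvassed, non-case), c = 1163 (Not canvassed, case), d = 1427.
Risk in exposed = 831/1162 = 0.71515; risk in unexposed = 1163/2590 = 0.44903.
RR = 0.71515/0.44903 = 1.59263
AR% = (RR − 1)/RR × 100 = (1.59263 − 1)/1.59263 × 100 = 37.2108%

37.21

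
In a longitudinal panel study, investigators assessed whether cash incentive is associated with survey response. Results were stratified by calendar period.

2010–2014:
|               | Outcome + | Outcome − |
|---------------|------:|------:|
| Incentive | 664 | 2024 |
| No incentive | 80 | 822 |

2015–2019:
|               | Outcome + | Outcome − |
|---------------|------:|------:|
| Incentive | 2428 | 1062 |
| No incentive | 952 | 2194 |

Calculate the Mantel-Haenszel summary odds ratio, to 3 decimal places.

4.835

OR_MH = Σ(aᵢdᵢ/nᵢ) / Σ(bᵢcᵢ/nᵢ), where nᵢ is the stratum total.
Stratum 1 (2010–2014): n = 3590; a·d/n = 664·822/3590 = 152.0357; b·c/n = 2024·80/3590 = 45.1031
Stratum 2 (2015–2019): n = 6636; a·d/n = 2428·2194/6636 = 802.7474; b·c/n = 1062·952/6636 = 152.3544
OR_MH = (152.0357 + 802.7474) / (45.1031 + 152.3544) = 954.7831 / 197.4575 = 4.83539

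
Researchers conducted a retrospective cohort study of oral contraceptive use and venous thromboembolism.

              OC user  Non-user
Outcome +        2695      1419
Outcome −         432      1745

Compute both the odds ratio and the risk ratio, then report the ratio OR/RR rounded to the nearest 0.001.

3.992

Reading the table with exposure as columns: a = 2695 (OC user, case), b = 432 (OC user, non-case), c = 1419 (Non-user, case), d = 1745.
OR = (2695·1745)/(432·1419) = 4702775/613008 = 7.67164
Risk in exposed = 2695/3127 = 0.86185; risk in unexposed = 1419/3164 = 0.44848; RR = 1.92170
OR/RR = 7.67164 / 1.92170 = 3.99212
The outcome is not rare, so the OR lies further from 1 than the RR.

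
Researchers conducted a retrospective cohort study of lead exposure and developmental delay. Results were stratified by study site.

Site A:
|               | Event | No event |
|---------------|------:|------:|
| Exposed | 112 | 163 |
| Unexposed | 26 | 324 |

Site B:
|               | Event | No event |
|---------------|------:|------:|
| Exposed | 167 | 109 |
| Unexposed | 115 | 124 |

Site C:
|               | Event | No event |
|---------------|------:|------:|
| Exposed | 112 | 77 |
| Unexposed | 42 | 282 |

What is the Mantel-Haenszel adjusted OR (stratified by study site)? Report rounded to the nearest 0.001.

OR_MH = Σ(aᵢdᵢ/nᵢ) / Σ(bᵢcᵢ/nᵢ), where nᵢ is the stratum total.
Stratum 1 (Site A): n = 625; a·d/n = 112·324/625 = 58.0608; b·c/n = 163·26/625 = 6.7808
Stratum 2 (Site B): n = 515; a·d/n = 167·124/515 = 40.2097; b·c/n = 109·115/515 = 24.3398
Stratum 3 (Site C): n = 513; a·d/n = 112·282/513 = 61.5673; b·c/n = 77·42/513 = 6.3041
OR_MH = (58.0608 + 40.2097 + 61.5673) / (6.7808 + 24.3398 + 6.3041) = 159.8378 / 37.4247 = 4.27092

4.271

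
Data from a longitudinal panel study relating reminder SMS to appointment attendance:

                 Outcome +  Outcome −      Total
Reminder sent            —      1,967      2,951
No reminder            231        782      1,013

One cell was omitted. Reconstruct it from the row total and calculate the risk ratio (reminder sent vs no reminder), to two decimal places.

The missing cell is in the exposed row: 2951 − 1967 = 984.
So a = 984, b = 1967, c = 231, d = 782.
RR = [a/(a+b)] / [c/(c+d)] = (984/2951) / (231/1013) = 0.33345/0.22804 = 1.46226

1.46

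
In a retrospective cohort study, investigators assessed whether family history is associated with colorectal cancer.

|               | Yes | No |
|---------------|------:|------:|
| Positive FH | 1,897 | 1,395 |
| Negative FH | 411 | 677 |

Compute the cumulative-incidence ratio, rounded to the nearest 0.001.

Cells: a = 1897, b = 1395, c = 411, d = 677.
Risk in exposed = 1897/3292 = 0.57625; risk in unexposed = 411/1088 = 0.37776.
RR = 0.57625 / 0.37776 = 1.52544
The risk among the exposed is 1.53 times that among the unexposed.

1.525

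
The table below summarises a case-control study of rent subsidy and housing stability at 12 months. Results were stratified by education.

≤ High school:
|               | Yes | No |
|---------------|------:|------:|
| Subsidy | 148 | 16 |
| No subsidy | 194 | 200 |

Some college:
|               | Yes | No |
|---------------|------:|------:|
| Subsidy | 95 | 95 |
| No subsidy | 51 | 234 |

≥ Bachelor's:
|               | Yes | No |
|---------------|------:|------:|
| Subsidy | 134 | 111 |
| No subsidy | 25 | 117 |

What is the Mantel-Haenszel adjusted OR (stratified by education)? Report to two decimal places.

6.12

OR_MH = Σ(aᵢdᵢ/nᵢ) / Σ(bᵢcᵢ/nᵢ), where nᵢ is the stratum total.
Stratum 1 (≤ High school): n = 558; a·d/n = 148·200/558 = 53.0466; b·c/n = 16·194/558 = 5.5627
Stratum 2 (Some college): n = 475; a·d/n = 95·234/475 = 46.8000; b·c/n = 95·51/475 = 10.2000
Stratum 3 (≥ Bachelor's): n = 387; a·d/n = 134·117/387 = 40.5116; b·c/n = 111·25/387 = 7.1705
OR_MH = (53.0466 + 46.8000 + 40.5116) / (5.5627 + 10.2000 + 7.1705) = 140.3582 / 22.9333 = 6.12029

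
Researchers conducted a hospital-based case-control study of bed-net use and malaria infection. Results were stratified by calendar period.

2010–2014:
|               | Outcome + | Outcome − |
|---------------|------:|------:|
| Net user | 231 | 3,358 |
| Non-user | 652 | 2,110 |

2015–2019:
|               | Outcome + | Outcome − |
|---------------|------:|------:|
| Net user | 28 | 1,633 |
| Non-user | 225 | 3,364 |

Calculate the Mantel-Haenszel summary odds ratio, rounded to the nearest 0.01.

OR_MH = Σ(aᵢdᵢ/nᵢ) / Σ(bᵢcᵢ/nᵢ), where nᵢ is the stratum total.
Stratum 1 (2010–2014): n = 6351; a·d/n = 231·2110/6351 = 76.7454; b·c/n = 3358·652/6351 = 344.7356
Stratum 2 (2015–2019): n = 5250; a·d/n = 28·3364/5250 = 17.9413; b·c/n = 1633·225/5250 = 69.9857
OR_MH = (76.7454 + 17.9413) / (344.7356 + 69.9857) = 94.6867 / 414.7213 = 0.22831

0.23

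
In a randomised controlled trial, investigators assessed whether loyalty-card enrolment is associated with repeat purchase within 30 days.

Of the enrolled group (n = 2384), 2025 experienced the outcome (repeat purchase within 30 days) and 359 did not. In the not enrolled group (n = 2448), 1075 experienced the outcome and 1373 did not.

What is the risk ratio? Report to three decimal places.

From the description: a = 2025, b = 359, c = 1075, d = 1373.
Risk in exposed = 2025/2384 = 0.84941; risk in unexposed = 1075/2448 = 0.43913.
RR = 0.84941 / 0.43913 = 1.93429
The risk among the exposed is 1.93 times that among the unexposed.

1.934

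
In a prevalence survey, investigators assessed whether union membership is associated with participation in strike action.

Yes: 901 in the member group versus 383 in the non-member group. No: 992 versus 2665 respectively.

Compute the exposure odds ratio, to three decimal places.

From the description: a = 901, b = 992, c = 383, d = 2665.
OR = (a·d)/(b·c) = (901 × 2665) / (992 × 383) = 2401165 / 379936 = 6.31992
The odds of participation in strike action are about 6.32 times as high in the member group.

6.320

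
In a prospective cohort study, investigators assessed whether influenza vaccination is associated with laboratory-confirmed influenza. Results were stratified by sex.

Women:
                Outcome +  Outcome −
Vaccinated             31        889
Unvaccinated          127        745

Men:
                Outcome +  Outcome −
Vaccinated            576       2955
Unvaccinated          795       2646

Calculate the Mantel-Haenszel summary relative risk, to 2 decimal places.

RR_MH = Σ(aᵢ·n₀ᵢ/nᵢ) / Σ(cᵢ·n₁ᵢ/nᵢ), with n₁ᵢ = aᵢ+bᵢ (exposed), n₀ᵢ = cᵢ+dᵢ (unexposed), nᵢ = n₁ᵢ+n₀ᵢ.
Stratum 1 (Women): n₁ = 920, n₀ = 872, n = 1792; a·n₀/n = 31·872/1792 = 15.0848; c·n₁/n = 127·920/1792 = 65.2009
Stratum 2 (Men): n₁ = 3531, n₀ = 3441, n = 6972; a·n₀/n = 576·3441/6972 = 284.2823; c·n₁/n = 795·3531/6972 = 402.6312
RR_MH = (15.0848 + 284.2823) / (65.2009 + 402.6312) = 299.3671 / 467.8321 = 0.63990

0.64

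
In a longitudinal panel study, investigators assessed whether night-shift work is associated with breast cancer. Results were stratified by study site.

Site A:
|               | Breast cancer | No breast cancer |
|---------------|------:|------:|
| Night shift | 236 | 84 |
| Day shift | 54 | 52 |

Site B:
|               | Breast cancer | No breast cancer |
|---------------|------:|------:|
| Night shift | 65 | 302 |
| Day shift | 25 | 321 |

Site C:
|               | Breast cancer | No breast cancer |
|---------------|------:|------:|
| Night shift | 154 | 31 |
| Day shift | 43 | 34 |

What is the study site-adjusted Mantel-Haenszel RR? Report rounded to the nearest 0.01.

RR_MH = Σ(aᵢ·n₀ᵢ/nᵢ) / Σ(cᵢ·n₁ᵢ/nᵢ), with n₁ᵢ = aᵢ+bᵢ (exposed), n₀ᵢ = cᵢ+dᵢ (unexposed), nᵢ = n₁ᵢ+n₀ᵢ.
Stratum 1 (Site A): n₁ = 320, n₀ = 106, n = 426; a·n₀/n = 236·106/426 = 58.7230; c·n₁/n = 54·320/426 = 40.5634
Stratum 2 (Site B): n₁ = 367, n₀ = 346, n = 713; a·n₀/n = 65·346/713 = 31.5428; c·n₁/n = 25·367/713 = 12.8682
Stratum 3 (Site C): n₁ = 185, n₀ = 77, n = 262; a·n₀/n = 154·77/262 = 45.2595; c·n₁/n = 43·185/262 = 30.3626
RR_MH = (58.7230 + 31.5428 + 45.2595) / (40.5634 + 12.8682 + 30.3626) = 135.5253 / 83.7941 = 1.61736

1.62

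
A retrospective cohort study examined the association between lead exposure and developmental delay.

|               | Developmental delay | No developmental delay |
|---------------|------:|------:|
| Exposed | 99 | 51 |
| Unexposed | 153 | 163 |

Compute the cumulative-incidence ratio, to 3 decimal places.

1.363

Cells: a = 99, b = 51, c = 153, d = 163.
Risk in exposed = 99/150 = 0.66000; risk in unexposed = 153/316 = 0.48418.
RR = 0.66000 / 0.48418 = 1.36314
The risk among the exposed is 1.36 times that among the unexposed.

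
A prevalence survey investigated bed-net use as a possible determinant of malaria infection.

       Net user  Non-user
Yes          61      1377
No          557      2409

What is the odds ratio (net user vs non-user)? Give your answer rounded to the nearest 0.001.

Reading the table with exposure as columns: a = 61 (Net user, case), b = 557 (Net user, non-case), c = 1377 (Non-user, case), d = 2409.
OR = (a·d)/(b·c) = (61 × 2409) / (557 × 1377) = 146949 / 766989 = 0.19159
Exposure is associated with lower odds of malaria infection (OR = 0.19 < 1).

0.192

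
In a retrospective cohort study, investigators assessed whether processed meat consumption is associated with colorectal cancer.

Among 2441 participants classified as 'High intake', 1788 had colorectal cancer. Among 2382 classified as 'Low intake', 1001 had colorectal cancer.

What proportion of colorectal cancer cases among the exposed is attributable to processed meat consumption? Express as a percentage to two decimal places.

42.63

From the description: a = 1788, b = 653, c = 1001, d = 1381.
Risk in exposed = 1788/2441 = 0.73249; risk in unexposed = 1001/2382 = 0.42024.
RR = 0.73249/0.42024 = 1.74304
AR% = (RR − 1)/RR × 100 = (1.74304 − 1)/1.74304 × 100 = 42.6290%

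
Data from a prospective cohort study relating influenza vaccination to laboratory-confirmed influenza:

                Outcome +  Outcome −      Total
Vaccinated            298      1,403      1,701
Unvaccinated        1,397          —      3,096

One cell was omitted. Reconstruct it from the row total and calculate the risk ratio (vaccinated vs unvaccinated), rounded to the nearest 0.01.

The missing cell is in the unexposed row: 3096 − 1397 = 1699.
So a = 298, b = 1403, c = 1397, d = 1699.
RR = [a/(a+b)] / [c/(c+d)] = (298/1701) / (1397/3096) = 0.17519/0.45123 = 0.38825

0.39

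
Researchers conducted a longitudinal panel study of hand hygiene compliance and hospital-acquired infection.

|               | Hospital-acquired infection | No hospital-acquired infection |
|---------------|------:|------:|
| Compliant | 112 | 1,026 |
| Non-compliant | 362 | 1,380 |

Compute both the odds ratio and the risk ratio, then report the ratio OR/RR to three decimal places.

0.879

Cells: a = 112, b = 1026, c = 362, d = 1380.
OR = (112·1380)/(1026·362) = 154560/371412 = 0.41614
Risk in exposed = 112/1138 = 0.09842; risk in unexposed = 362/1742 = 0.20781; RR = 0.47360
OR/RR = 0.41614 / 0.47360 = 0.87867
The outcome is not rare, so the OR lies further from 1 than the RR.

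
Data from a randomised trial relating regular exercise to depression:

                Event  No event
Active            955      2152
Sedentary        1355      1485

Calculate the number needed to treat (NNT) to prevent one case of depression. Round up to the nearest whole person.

Risk in treated group = 955/3107 = 0.30737; risk in control = 1355/2840 = 0.47711.
Absolute risk reduction = 0.47711 − 0.30737 = 0.16974
NNT = 1 / ARR = 1 / 0.16974 = 5.891 → round up → 6

6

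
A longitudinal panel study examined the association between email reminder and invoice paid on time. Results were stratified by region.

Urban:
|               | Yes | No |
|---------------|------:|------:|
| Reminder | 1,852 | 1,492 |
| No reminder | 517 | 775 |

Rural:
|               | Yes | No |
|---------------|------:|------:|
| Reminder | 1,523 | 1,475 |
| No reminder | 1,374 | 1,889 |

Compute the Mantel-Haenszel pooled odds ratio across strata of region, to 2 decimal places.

1.57

OR_MH = Σ(aᵢdᵢ/nᵢ) / Σ(bᵢcᵢ/nᵢ), where nᵢ is the stratum total.
Stratum 1 (Urban): n = 4636; a·d/n = 1852·775/4636 = 309.5988; b·c/n = 1492·517/4636 = 166.3857
Stratum 2 (Rural): n = 6261; a·d/n = 1523·1889/6261 = 459.5028; b·c/n = 1475·1374/6261 = 323.6943
OR_MH = (309.5988 + 459.5028) / (166.3857 + 323.6943) = 769.1016 / 490.0800 = 1.56934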